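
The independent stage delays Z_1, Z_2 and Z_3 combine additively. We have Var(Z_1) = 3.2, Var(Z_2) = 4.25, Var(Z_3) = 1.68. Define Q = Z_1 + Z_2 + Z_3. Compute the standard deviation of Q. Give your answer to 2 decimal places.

By independence, Var(Q) = (1)²Var(Z_1) + (1)²Var(Z_2) + (1)²Var(Z_3)
= (1)²·3.2 + (1)²·4.25 + (1)²·1.68 = 9.13
sd(Q) = √9.13 ≈ 3.02

3.02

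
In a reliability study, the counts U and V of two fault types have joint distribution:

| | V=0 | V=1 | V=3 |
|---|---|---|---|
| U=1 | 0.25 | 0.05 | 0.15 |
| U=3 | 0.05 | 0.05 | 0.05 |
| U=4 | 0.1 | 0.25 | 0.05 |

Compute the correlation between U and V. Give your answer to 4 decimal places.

-0.0304

E[U] = 2.5,  E[V] = 1.1
E[UV] = 2.7
cov(U,V) = E[UV] − E[U]E[V] = 2.7 − (2.5)(1.1) = -0.05
Var(U) = 1.95,  Var(V) = 1.39
ρ = -0.05 / √(1.95·1.39) ≈ -0.0304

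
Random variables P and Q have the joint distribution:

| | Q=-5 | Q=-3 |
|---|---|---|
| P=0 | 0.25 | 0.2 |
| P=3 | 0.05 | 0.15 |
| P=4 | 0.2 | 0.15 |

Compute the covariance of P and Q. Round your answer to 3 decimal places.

0.100

E[P] = 2,  E[Q] = -4
E[PQ] = -7.9
Cov(P,Q) = E[PQ] − E[P]E[Q] = -7.9 − (2)(-4) = 0.1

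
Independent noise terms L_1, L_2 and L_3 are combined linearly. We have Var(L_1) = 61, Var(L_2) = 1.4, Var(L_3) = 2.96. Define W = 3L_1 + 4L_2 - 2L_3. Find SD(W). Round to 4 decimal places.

By independence, Var(W) = (3)²Var(L_1) + (4)²Var(L_2) + (-2)²Var(L_3)
= (3)²·61 + (4)²·1.4 + (-2)²·2.96 = 583.24
SD(W) = √583.24 ≈ 24.1504

24.1504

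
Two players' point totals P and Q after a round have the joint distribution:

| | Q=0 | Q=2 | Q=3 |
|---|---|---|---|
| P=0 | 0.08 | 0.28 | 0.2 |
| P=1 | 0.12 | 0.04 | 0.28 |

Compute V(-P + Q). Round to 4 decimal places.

1.5104

E[P] = 0.44,  E[Q] = 2.08,  E[PQ] = 0.92
V(P) = 0.44 − (0.44)² = 0.2464;  V(Q) = 5.6 − (2.08)² = 1.2736
cov(P,Q) = 0.92 − (0.44)(2.08) = 0.0048
V(-P + Q) = (-1)²·0.2464 + (1)²·1.2736 + 2·(-1)·(1)·0.0048 = 1.5104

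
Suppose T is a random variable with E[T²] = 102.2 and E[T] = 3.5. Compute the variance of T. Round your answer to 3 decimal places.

var(T) = 102.2 − (3.5)² = 89.95

89.950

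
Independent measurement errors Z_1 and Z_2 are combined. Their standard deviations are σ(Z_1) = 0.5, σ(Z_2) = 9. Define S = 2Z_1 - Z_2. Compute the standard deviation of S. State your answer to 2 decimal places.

9.06

Var(Z_1) = 0.25, Var(Z_2) = 81
By independence, Var(S) = (2)²Var(Z_1) + (-1)²Var(Z_2)
= (2)²·0.25 + (-1)²·81 = 82
σ(S) = √82 ≈ 9.06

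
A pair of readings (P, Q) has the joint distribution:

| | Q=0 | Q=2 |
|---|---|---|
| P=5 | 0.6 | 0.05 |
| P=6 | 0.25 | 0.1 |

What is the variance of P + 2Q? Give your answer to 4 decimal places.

E[P] = 5.35,  E[Q] = 0.3,  E[PQ] = 1.7
var(P) = 28.85 − (5.35)² = 0.2275;  var(Q) = 0.6 − (0.3)² = 0.51
Cov(P,Q) = 1.7 − (5.35)(0.3) = 0.095
var(P + 2Q) = (1)²·0.2275 + (2)²·0.51 + 2·(1)·(2)·0.095 = 2.6475

2.6475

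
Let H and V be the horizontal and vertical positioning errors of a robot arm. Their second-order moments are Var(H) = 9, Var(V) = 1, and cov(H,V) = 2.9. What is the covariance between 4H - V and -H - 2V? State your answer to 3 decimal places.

-54.300

cov(4H - V, -H - 2V) = (4)(-1)Var(H) + (-1)(-2)Var(V) + [(4)(-2) + (-1)(-1)]cov(H,V)
= -4·9 + 2·1 + -7·2.9 = -54.3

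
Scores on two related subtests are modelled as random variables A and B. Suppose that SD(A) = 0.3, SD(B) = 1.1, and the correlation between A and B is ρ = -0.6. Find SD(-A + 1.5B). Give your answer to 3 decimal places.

V(A) = (0.3)² = 0.09;  V(B) = (1.1)² = 1.21
Cov(A,B) = ρ·SD(A)·SD(B) = -0.6·0.3·1.1 = -0.198
V(-A + 1.5B) = (-1)²·V(A) + (1.5)²·V(B) + 2·(-1)·(1.5)·Cov(A,B)
= 1·0.09 + 2.25·1.21 + -3·-0.198 = 3.4065
SD(-A + 1.5B) = √3.4065 ≈ 1.846

1.846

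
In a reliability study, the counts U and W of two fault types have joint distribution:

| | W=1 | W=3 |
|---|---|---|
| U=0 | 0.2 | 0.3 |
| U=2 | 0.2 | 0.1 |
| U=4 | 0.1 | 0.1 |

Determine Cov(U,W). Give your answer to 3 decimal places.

E[U] = 1.4,  E[W] = 2
E[UW] = 2.6
Cov(U,W) = E[UW] − E[U]E[W] = 2.6 − (1.4)(2) = -0.2

-0.200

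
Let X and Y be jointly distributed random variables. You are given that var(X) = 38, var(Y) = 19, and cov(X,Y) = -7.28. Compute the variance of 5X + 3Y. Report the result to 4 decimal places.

var(5X + 3Y) = (5)²·var(X) + (3)²·var(Y) + 2·(5)·(3)·cov(X,Y)
= 25·38 + 9·19 + 30·-7.28 = 902.6

902.6000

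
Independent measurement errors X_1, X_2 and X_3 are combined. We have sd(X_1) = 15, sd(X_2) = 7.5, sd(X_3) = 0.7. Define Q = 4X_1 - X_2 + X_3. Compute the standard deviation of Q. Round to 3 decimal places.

60.471

V(X_1) = 225, V(X_2) = 56.25, V(X_3) = 0.49
By independence, V(Q) = (4)²V(X_1) + (-1)²V(X_2) + (1)²V(X_3)
= (4)²·225 + (-1)²·56.25 + (1)²·0.49 = 3656.74
sd(Q) = √3656.74 ≈ 60.471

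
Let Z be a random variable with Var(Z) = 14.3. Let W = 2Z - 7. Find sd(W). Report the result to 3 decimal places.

7.563

Var(2Z - 7) = (2)²·14.3 = 57.2
sd(W) = √57.2 ≈ 7.563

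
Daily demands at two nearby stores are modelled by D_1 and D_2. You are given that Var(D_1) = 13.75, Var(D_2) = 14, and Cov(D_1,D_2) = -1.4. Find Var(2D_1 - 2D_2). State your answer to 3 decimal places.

122.200

Var(2D_1 - 2D_2) = (2)²·Var(D_1) + (-2)²·Var(D_2) + 2·(2)·(-2)·Cov(D_1,D_2)
= 4·13.75 + 4·14 + -8·-1.4 = 122.2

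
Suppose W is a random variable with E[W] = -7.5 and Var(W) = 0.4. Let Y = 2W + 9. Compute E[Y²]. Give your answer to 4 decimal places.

37.6000

E[2W + 9] = 2·-7.5 + 9 = -6
Var(2W + 9) = (2)²·0.4 = 1.6
E[Y²] = Var(Y) + (E[Y])² = 1.6 + (-6)² = 37.6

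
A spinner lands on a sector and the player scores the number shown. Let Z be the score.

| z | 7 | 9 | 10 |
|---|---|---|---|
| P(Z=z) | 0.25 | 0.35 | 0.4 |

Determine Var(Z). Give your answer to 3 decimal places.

1.390

E[Z] = (7)(0.25) + (9)(0.35) + (10)(0.4) = 8.9
E[Z²] = (7)²(0.25) + (9)²(0.35) + (10)²(0.4) = 80.6
Var(Z) = E[Z²] − (E[Z])² = 80.6 − (8.9)² = 1.39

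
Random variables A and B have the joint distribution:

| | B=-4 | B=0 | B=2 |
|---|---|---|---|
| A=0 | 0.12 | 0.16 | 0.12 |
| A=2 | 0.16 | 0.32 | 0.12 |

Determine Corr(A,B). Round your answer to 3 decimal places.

-0.015

E[A] = 1.2,  E[B] = -0.64
E[AB] = -0.8
cov(A,B) = E[AB] − E[A]E[B] = -0.8 − (1.2)(-0.64) = -0.032
V(A) = 0.96,  V(B) = 5.0304
ρ = -0.032 / √(0.96·5.0304) ≈ -0.015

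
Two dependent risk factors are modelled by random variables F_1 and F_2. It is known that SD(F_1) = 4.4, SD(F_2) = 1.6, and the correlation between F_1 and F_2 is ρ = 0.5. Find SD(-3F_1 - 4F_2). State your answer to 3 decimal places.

17.311

V(F_1) = (4.4)² = 19.36;  V(F_2) = (1.6)² = 2.56
Cov(F_1,F_2) = ρ·SD(F_1)·SD(F_2) = 0.5·4.4·1.6 = 3.52
V(-3F_1 - 4F_2) = (-3)²·V(F_1) + (-4)²·V(F_2) + 2·(-3)·(-4)·Cov(F_1,F_2)
= 9·19.36 + 16·2.56 + 24·3.52 = 299.68
SD(-3F_1 - 4F_2) = √299.68 ≈ 17.311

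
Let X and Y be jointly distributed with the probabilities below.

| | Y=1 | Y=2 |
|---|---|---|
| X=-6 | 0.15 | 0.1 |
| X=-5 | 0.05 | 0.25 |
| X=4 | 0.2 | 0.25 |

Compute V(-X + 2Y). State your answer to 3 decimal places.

23.740

E[X] = -1.2,  E[Y] = 1.6,  E[XY] = -2.05
V(X) = 23.7 − (-1.2)² = 22.26;  V(Y) = 2.8 − (1.6)² = 0.24
Cov(X,Y) = -2.05 − (-1.2)(1.6) = -0.13
V(-X + 2Y) = (-1)²·22.26 + (2)²·0.24 + 2·(-1)·(2)·-0.13 = 23.74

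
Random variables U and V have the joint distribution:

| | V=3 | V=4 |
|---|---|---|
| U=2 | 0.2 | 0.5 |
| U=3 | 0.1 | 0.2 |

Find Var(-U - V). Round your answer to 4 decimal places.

E[U] = 2.3,  E[V] = 3.7,  E[UV] = 8.5
Var(U) = 5.5 − (2.3)² = 0.21;  Var(V) = 13.9 − (3.7)² = 0.21
Cov(U,V) = 8.5 − (2.3)(3.7) = -0.01
Var(-U - V) = (-1)²·0.21 + (-1)²·0.21 + 2·(-1)·(-1)·-0.01 = 0.4

0.4000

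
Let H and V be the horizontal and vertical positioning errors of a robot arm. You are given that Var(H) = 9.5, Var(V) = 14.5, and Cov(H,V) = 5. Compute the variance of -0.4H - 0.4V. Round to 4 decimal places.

Var(-0.4H - 0.4V) = (-0.4)²·Var(H) + (-0.4)²·Var(V) + 2·(-0.4)·(-0.4)·Cov(H,V)
= 0.16·9.5 + 0.16·14.5 + 0.32·5 = 5.44

5.4400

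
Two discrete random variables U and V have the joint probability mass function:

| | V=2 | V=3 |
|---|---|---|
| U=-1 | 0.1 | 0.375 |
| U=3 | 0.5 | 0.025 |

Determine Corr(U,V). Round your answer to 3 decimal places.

E[U] = 1.1,  E[V] = 2.4
E[UV] = 1.9
cov(U,V) = E[UV] − E[U]E[V] = 1.9 − (1.1)(2.4) = -0.74
Var(U) = 3.99,  Var(V) = 0.24
ρ = -0.74 / √(3.99·0.24) ≈ -0.756

-0.756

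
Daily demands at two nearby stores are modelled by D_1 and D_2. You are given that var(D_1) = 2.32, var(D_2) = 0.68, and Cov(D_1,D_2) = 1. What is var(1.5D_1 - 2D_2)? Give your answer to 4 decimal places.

1.9400

var(1.5D_1 - 2D_2) = (1.5)²·var(D_1) + (-2)²·var(D_2) + 2·(1.5)·(-2)·Cov(D_1,D_2)
= 2.25·2.32 + 4·0.68 + -6·1 = 1.94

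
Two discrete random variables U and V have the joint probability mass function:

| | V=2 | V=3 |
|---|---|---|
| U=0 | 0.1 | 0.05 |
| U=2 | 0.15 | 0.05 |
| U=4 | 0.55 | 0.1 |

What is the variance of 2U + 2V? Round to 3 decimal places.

8.640

E[U] = 3,  E[V] = 2.2,  E[UV] = 6.5
Var(U) = 11.2 − (3)² = 2.2;  Var(V) = 5 − (2.2)² = 0.16
Cov(U,V) = 6.5 − (3)(2.2) = -0.1
Var(2U + 2V) = (2)²·2.2 + (2)²·0.16 + 2·(2)·(2)·-0.1 = 8.64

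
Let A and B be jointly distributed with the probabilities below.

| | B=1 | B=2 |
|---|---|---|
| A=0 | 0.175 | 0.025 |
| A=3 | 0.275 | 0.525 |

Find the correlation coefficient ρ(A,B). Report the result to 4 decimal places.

0.4271

E[A] = 2.4,  E[B] = 1.55
E[AB] = 3.975
Cov(A,B) = E[AB] − E[A]E[B] = 3.975 − (2.4)(1.55) = 0.255
V(A) = 1.44,  V(B) = 0.2475
ρ = 0.255 / √(1.44·0.2475) ≈ 0.4271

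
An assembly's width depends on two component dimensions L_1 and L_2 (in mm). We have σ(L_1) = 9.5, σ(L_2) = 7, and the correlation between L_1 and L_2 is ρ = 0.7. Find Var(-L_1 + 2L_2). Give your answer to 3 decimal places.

Var(L_1) = (9.5)² = 90.25;  Var(L_2) = (7)² = 49
cov(L_1,L_2) = ρ·σ(L_1)·σ(L_2) = 0.7·9.5·7 = 46.55
Var(-L_1 + 2L_2) = (-1)²·Var(L_1) + (2)²·Var(L_2) + 2·(-1)·(2)·cov(L_1,L_2)
= 1·90.25 + 4·49 + -4·46.55 = 100.05

100.050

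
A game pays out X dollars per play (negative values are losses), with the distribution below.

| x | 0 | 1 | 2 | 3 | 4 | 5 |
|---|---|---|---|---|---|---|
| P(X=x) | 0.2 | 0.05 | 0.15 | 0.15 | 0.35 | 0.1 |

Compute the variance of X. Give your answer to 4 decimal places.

2.8100

E[X] = (0)(0.2) + (1)(0.05) + (2)(0.15) + (3)(0.15) + (4)(0.35) + (5)(0.1) = 2.7
E[X²] = (0)²(0.2) + (1)²(0.05) + (2)²(0.15) + (3)²(0.15) + (4)²(0.35) + (5)²(0.1) = 10.1
Var(X) = E[X²] − (E[X])² = 10.1 − (2.7)² = 2.81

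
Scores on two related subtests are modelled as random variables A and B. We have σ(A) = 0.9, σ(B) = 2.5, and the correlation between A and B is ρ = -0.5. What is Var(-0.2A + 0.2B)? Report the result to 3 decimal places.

Var(A) = (0.9)² = 0.81;  Var(B) = (2.5)² = 6.25
Cov(A,B) = ρ·σ(A)·σ(B) = -0.5·0.9·2.5 = -1.125
Var(-0.2A + 0.2B) = (-0.2)²·Var(A) + (0.2)²·Var(B) + 2·(-0.2)·(0.2)·Cov(A,B)
= 0.04·0.81 + 0.04·6.25 + -0.08·-1.125 = 0.3724

0.372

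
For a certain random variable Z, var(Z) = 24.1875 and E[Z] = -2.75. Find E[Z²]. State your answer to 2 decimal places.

E[Z²] = var(Z) + (E[Z])² = 24.1875 + (-2.75)² = 31.75

31.75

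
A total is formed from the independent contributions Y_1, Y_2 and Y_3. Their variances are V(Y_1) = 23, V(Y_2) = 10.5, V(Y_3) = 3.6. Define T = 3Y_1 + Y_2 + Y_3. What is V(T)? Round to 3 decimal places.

By independence, V(T) = (3)²V(Y_1) + (1)²V(Y_2) + (1)²V(Y_3)
= (3)²·23 + (1)²·10.5 + (1)²·3.6 = 221.1

221.100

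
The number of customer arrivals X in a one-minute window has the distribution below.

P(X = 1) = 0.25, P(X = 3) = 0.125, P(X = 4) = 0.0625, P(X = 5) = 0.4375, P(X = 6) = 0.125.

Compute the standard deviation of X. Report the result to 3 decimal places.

1.810

E[X] = (1)(0.25) + (3)(0.125) + (4)(0.0625) + (5)(0.4375) + (6)(0.125) = 3.8125
E[X²] = (1)²(0.25) + (3)²(0.125) + (4)²(0.0625) + (5)²(0.4375) + (6)²(0.125) = 17.8125
Var(X) = E[X²] − (E[X])² = 17.8125 − (3.8125)² = 3.27734375
sd(X) = √3.27734375 ≈ 1.810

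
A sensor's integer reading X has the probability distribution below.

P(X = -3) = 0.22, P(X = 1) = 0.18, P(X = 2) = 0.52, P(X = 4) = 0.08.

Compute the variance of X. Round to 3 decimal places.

4.746

E[X] = (-3)(0.22) + (1)(0.18) + (2)(0.52) + (4)(0.08) = 0.88
E[X²] = (-3)²(0.22) + (1)²(0.18) + (2)²(0.52) + (4)²(0.08) = 5.52
Var(X) = E[X²] − (E[X])² = 5.52 − (0.88)² = 4.7456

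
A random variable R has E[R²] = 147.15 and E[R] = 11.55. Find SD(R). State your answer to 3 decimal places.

V(R) = 147.15 − (11.55)² = 13.7475
SD(R) = √13.7475 ≈ 3.708

3.708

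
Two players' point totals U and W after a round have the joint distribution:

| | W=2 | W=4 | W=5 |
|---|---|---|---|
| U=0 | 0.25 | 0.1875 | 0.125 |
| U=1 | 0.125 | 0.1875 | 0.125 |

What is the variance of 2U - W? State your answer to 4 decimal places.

E[U] = 0.4375,  E[W] = 3.5,  E[UW] = 1.625
V(U) = 0.4375 − (0.4375)² = 0.24609375;  V(W) = 13.75 − (3.5)² = 1.5
Cov(U,W) = 1.625 − (0.4375)(3.5) = 0.09375
V(2U - W) = (2)²·0.24609375 + (-1)²·1.5 + 2·(2)·(-1)·0.09375 = 2.109375

2.1094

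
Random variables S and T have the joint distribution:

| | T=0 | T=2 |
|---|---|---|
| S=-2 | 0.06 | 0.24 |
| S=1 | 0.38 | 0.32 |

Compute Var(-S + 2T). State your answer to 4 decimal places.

7.5604

E[S] = 0.1,  E[T] = 1.12,  E[ST] = -0.32
Var(S) = 1.9 − (0.1)² = 1.89;  Var(T) = 2.24 − (1.12)² = 0.9856
cov(S,T) = -0.32 − (0.1)(1.12) = -0.432
Var(-S + 2T) = (-1)²·1.89 + (2)²·0.9856 + 2·(-1)·(2)·-0.432 = 7.5604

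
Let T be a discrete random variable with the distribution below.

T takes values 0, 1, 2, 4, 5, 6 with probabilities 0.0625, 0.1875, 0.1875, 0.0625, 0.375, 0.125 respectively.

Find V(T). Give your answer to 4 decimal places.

E[T] = (0)(0.0625) + (1)(0.1875) + (2)(0.1875) + (4)(0.0625) + (5)(0.375) + (6)(0.125) = 3.4375
E[T²] = (0)²(0.0625) + (1)²(0.1875) + (2)²(0.1875) + (4)²(0.0625) + (5)²(0.375) + (6)²(0.125) = 15.8125
V(T) = E[T²] − (E[T])² = 15.8125 − (3.4375)² = 3.99609375

3.9961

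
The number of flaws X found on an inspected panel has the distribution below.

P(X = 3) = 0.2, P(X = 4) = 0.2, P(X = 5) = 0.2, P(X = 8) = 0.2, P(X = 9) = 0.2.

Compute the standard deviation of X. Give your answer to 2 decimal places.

2.32

E[X] = (3)(0.2) + (4)(0.2) + (5)(0.2) + (8)(0.2) + (9)(0.2) = 5.8
E[X²] = (3)²(0.2) + (4)²(0.2) + (5)²(0.2) + (8)²(0.2) + (9)²(0.2) = 39
V(X) = E[X²] − (E[X])² = 39 − (5.8)² = 5.36
SD(X) = √5.36 ≈ 2.32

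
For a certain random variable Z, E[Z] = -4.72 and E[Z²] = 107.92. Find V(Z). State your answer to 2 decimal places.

V(Z) = 107.92 − (-4.72)² = 85.6416

85.64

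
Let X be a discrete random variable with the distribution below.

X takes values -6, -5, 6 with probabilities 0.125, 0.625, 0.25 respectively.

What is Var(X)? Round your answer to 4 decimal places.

E[X] = (-6)(0.125) + (-5)(0.625) + (6)(0.25) = -2.375
E[X²] = (-6)²(0.125) + (-5)²(0.625) + (6)²(0.25) = 29.125
Var(X) = E[X²] − (E[X])² = 29.125 − (-2.375)² = 23.484375

23.4844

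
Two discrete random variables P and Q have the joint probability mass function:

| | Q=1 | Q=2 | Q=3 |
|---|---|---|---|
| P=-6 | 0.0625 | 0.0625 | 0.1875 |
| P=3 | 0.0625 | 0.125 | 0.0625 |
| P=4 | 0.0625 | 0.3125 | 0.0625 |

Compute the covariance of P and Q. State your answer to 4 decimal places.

-0.8281

E[P] = 0.625,  E[Q] = 2.125
E[PQ] = 0.5
Cov(P,Q) = E[PQ] − E[P]E[Q] = 0.5 − (0.625)(2.125) = -0.828125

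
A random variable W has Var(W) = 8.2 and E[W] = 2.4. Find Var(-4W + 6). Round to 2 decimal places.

Var(-4W + 6) = (-4)²·Var(W) = 16·8.2 = 131.2

131.20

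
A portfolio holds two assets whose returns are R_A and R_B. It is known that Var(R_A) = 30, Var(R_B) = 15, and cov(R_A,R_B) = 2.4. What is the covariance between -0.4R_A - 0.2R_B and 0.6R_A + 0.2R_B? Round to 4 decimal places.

-8.2800

cov(-0.4R_A - 0.2R_B, 0.6R_A + 0.2R_B) = (-0.4)(0.6)Var(R_A) + (-0.2)(0.2)Var(R_B) + [(-0.4)(0.2) + (-0.2)(0.6)]cov(R_A,R_B)
= -0.24·30 + -0.04·15 + -0.2·2.4 = -8.28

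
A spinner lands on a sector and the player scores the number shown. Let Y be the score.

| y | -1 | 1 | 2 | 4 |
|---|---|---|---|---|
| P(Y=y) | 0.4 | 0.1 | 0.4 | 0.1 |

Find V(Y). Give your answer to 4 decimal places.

2.8900

E[Y] = (-1)(0.4) + (1)(0.1) + (2)(0.4) + (4)(0.1) = 0.9
E[Y²] = (-1)²(0.4) + (1)²(0.1) + (2)²(0.4) + (4)²(0.1) = 3.7
V(Y) = E[Y²] − (E[Y])² = 3.7 − (0.9)² = 2.89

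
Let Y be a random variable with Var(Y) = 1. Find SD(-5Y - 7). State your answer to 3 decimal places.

Var(-5Y - 7) = (-5)²·1 = 25
SD(-5Y - 7) = √25 ≈ 5.000

5.000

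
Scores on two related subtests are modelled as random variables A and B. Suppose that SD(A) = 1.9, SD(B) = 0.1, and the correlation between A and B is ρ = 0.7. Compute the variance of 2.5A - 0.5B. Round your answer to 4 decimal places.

V(A) = (1.9)² = 3.61;  V(B) = (0.1)² = 0.01
Cov(A,B) = ρ·SD(A)·SD(B) = 0.7·1.9·0.1 = 0.133
V(2.5A - 0.5B) = (2.5)²·V(A) + (-0.5)²·V(B) + 2·(2.5)·(-0.5)·Cov(A,B)
= 6.25·3.61 + 0.25·0.01 + -2.5·0.133 = 22.2325

22.2325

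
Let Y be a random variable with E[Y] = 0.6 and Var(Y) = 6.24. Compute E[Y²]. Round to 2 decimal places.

E[Y²] = Var(Y) + (E[Y])² = 6.24 + (0.6)² = 6.6

6.60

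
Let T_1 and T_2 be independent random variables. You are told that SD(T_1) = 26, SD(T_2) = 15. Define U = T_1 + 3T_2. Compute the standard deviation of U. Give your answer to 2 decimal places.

51.97

Var(T_1) = 676, Var(T_2) = 225
By independence, Var(U) = (1)²Var(T_1) + (3)²Var(T_2)
= (1)²·676 + (3)²·225 = 2701
SD(U) = √2701 ≈ 51.97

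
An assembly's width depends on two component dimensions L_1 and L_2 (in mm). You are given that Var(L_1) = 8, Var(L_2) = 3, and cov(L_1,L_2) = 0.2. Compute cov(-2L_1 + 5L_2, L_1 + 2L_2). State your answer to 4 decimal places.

14.2000

cov(-2L_1 + 5L_2, L_1 + 2L_2) = (-2)(1)Var(L_1) + (5)(2)Var(L_2) + [(-2)(2) + (5)(1)]cov(L_1,L_2)
= -2·8 + 10·3 + 1·0.2 = 14.2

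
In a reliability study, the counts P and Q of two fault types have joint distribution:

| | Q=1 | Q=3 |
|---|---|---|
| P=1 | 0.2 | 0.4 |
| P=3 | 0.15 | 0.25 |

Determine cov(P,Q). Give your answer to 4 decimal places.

-0.0400

E[P] = 1.8,  E[Q] = 2.3
E[PQ] = 4.1
cov(P,Q) = E[PQ] − E[P]E[Q] = 4.1 − (1.8)(2.3) = -0.04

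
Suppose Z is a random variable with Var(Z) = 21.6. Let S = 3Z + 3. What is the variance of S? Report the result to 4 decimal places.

194.4000

Var(3Z + 3) = (3)²·Var(Z) = 9·21.6 = 194.4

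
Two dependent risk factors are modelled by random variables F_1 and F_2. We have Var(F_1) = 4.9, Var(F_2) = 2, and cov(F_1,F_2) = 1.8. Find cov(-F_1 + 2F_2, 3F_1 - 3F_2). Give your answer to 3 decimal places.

-10.500

cov(-F_1 + 2F_2, 3F_1 - 3F_2) = (-1)(3)Var(F_1) + (2)(-3)Var(F_2) + [(-1)(-3) + (2)(3)]cov(F_1,F_2)
= -3·4.9 + -6·2 + 9·1.8 = -10.5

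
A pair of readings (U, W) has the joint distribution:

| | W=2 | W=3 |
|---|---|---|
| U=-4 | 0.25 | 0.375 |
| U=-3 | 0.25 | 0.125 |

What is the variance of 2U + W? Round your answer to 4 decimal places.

E[U] = -3.625,  E[W] = 2.5,  E[UW] = -9.125
Var(U) = 13.375 − (-3.625)² = 0.234375;  Var(W) = 6.5 − (2.5)² = 0.25
cov(U,W) = -9.125 − (-3.625)(2.5) = -0.0625
Var(2U + W) = (2)²·0.234375 + (1)²·0.25 + 2·(2)·(1)·-0.0625 = 0.9375

0.9375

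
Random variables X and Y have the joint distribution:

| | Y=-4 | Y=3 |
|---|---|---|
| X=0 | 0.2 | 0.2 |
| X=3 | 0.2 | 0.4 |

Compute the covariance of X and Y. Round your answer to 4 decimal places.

E[X] = 1.8,  E[Y] = 0.2
E[XY] = 1.2
Cov(X,Y) = E[XY] − E[X]E[Y] = 1.2 − (1.8)(0.2) = 0.84

0.8400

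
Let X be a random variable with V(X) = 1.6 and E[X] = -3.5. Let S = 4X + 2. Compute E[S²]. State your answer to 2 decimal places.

E[4X + 2] = 4·-3.5 + 2 = -12
V(4X + 2) = (4)²·1.6 = 25.6
E[S²] = V(S) + (E[S])² = 25.6 + (-12)² = 169.6

169.60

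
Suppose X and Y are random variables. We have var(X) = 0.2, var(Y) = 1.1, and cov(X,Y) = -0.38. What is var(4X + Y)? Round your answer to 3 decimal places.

1.260

var(4X + Y) = (4)²·var(X) + (1)²·var(Y) + 2·(4)·(1)·cov(X,Y)
= 16·0.2 + 1·1.1 + 8·-0.38 = 1.26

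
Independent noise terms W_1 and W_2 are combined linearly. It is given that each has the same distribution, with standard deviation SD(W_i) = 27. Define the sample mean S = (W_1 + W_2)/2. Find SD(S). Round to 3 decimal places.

19.092

Var(W_i) = (27)² = 729
By independence, Var(S) = (0.5)²Var(W_1) + (0.5)²Var(W_2)
= (0.5)²·729 + (0.5)²·729 = 364.5
SD(S) = √364.5 ≈ 19.092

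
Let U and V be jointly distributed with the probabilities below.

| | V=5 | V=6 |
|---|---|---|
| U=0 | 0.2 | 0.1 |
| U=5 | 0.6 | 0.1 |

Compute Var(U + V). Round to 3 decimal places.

5.010

E[U] = 3.5,  E[V] = 5.2,  E[UV] = 18
Var(U) = 17.5 − (3.5)² = 5.25;  Var(V) = 27.2 − (5.2)² = 0.16
Cov(U,V) = 18 − (3.5)(5.2) = -0.2
Var(U + V) = (1)²·5.25 + (1)²·0.16 + 2·(1)·(1)·-0.2 = 5.01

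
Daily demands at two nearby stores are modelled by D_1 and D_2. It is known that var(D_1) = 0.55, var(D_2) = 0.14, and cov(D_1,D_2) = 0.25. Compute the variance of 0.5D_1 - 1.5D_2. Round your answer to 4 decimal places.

0.0775

var(0.5D_1 - 1.5D_2) = (0.5)²·var(D_1) + (-1.5)²·var(D_2) + 2·(0.5)·(-1.5)·cov(D_1,D_2)
= 0.25·0.55 + 2.25·0.14 + -1.5·0.25 = 0.0775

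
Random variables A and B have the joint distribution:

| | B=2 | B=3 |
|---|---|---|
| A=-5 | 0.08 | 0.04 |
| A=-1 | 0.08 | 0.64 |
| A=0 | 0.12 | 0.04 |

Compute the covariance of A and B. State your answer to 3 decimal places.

0.110

E[A] = -1.32,  E[B] = 2.72
E[AB] = -3.48
cov(A,B) = E[AB] − E[A]E[B] = -3.48 − (-1.32)(2.72) = 0.1104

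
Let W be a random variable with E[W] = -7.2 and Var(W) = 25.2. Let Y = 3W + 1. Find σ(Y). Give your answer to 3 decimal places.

15.060

Var(3W + 1) = (3)²·25.2 = 226.8
σ(Y) = √226.8 ≈ 15.060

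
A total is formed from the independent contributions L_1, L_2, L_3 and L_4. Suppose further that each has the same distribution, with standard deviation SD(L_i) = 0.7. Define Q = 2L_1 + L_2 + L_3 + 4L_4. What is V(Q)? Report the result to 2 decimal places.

V(L_i) = (0.7)² = 0.49
By independence, V(Q) = (2)²V(L_1) + (1)²V(L_2) + (1)²V(L_3) + (4)²V(L_4)
= (2)²·0.49 + (1)²·0.49 + (1)²·0.49 + (4)²·0.49 = 10.78

10.78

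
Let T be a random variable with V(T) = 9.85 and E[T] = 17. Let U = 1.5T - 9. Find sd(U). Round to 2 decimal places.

4.71

V(1.5T - 9) = (1.5)²·9.85 = 22.1625
sd(U) = √22.1625 ≈ 4.71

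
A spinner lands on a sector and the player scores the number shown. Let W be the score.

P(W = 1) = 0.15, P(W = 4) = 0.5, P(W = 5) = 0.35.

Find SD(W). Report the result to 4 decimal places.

1.3000

E[W] = (1)(0.15) + (4)(0.5) + (5)(0.35) = 3.9
E[W²] = (1)²(0.15) + (4)²(0.5) + (5)²(0.35) = 16.9
Var(W) = E[W²] − (E[W])² = 16.9 − (3.9)² = 1.69
SD(W) = √1.69 ≈ 1.3000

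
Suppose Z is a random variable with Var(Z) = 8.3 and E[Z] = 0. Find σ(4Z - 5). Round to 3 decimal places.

Var(4Z - 5) = (4)²·8.3 = 132.8
σ(4Z - 5) = √132.8 ≈ 11.524

11.524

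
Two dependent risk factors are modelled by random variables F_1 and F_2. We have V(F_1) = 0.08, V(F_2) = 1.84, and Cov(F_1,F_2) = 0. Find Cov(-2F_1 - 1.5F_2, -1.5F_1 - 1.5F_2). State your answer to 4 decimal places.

Cov(-2F_1 - 1.5F_2, -1.5F_1 - 1.5F_2) = (-2)(-1.5)V(F_1) + (-1.5)(-1.5)V(F_2) + [(-2)(-1.5) + (-1.5)(-1.5)]Cov(F_1,F_2)
= 3·0.08 + 2.25·1.84 + 5.25·0 = 4.38

4.3800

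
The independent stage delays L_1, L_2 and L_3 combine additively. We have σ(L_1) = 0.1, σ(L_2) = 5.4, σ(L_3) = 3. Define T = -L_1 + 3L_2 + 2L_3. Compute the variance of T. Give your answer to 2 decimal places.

Var(L_1) = 0.01, Var(L_2) = 29.16, Var(L_3) = 9
By independence, Var(T) = (-1)²Var(L_1) + (3)²Var(L_2) + (2)²Var(L_3)
= (-1)²·0.01 + (3)²·29.16 + (2)²·9 = 298.45

298.45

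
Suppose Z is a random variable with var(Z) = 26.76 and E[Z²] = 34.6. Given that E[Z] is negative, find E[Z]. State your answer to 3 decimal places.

(E[Z])² = E[Z²] − var(Z) = 34.6 − 26.76 = 7.84
E[Z] = −√7.84 = -2.8

-2.800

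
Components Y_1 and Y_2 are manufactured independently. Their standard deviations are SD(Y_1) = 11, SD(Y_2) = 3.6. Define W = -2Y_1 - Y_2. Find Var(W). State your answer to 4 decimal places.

Var(Y_1) = 121, Var(Y_2) = 12.96
By independence, Var(W) = (-2)²Var(Y_1) + (-1)²Var(Y_2)
= (-2)²·121 + (-1)²·12.96 = 496.96

496.9600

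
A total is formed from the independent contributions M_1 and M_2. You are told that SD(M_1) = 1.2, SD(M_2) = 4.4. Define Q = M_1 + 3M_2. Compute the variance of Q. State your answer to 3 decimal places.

V(M_1) = 1.44, V(M_2) = 19.36
By independence, V(Q) = (1)²V(M_1) + (3)²V(M_2)
= (1)²·1.44 + (3)²·19.36 = 175.68

175.680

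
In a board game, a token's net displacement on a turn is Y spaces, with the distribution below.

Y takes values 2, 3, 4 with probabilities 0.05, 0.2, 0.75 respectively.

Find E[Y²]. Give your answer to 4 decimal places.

E[Y²] = (2)²(0.05) + (3)²(0.2) + (4)²(0.75) = 14

14.0000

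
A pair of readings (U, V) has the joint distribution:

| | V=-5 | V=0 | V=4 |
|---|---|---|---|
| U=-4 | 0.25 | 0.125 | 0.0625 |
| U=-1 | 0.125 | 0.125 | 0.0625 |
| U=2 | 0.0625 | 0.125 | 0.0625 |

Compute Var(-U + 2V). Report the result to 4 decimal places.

45.3398

E[U] = -1.5625,  E[V] = -1.4375,  E[UV] = 4.25
Var(U) = 8.3125 − (-1.5625)² = 5.87109375;  Var(V) = 13.9375 − (-1.4375)² = 11.87109375
cov(U,V) = 4.25 − (-1.5625)(-1.4375) = 2.00390625
Var(-U + 2V) = (-1)²·5.87109375 + (2)²·11.87109375 + 2·(-1)·(2)·2.00390625 = 45.33984375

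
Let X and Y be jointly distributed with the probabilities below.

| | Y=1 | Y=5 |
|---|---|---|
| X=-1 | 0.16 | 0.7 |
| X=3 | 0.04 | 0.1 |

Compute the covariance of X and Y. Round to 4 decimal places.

E[X] = -0.44,  E[Y] = 4.2
E[XY] = -2.04
Cov(X,Y) = E[XY] − E[X]E[Y] = -2.04 − (-0.44)(4.2) = -0.192

-0.1920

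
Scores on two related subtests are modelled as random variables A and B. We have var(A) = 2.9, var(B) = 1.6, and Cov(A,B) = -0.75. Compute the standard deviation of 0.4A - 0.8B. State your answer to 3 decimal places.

var(0.4A - 0.8B) = (0.4)²·var(A) + (-0.8)²·var(B) + 2·(0.4)·(-0.8)·Cov(A,B)
= 0.16·2.9 + 0.64·1.6 + -0.64·-0.75 = 1.968
sd(0.4A - 0.8B) = √1.968 ≈ 1.403

1.403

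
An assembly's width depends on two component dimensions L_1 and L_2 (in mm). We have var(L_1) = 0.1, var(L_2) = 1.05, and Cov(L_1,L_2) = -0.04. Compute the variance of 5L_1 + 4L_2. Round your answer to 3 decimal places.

var(5L_1 + 4L_2) = (5)²·var(L_1) + (4)²·var(L_2) + 2·(5)·(4)·Cov(L_1,L_2)
= 25·0.1 + 16·1.05 + 40·-0.04 = 17.7

17.700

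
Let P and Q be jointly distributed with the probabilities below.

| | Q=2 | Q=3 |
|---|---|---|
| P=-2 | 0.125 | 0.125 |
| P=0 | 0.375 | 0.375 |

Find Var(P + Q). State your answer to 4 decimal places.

E[P] = -0.5,  E[Q] = 2.5,  E[PQ] = -1.25
Var(P) = 1 − (-0.5)² = 0.75;  Var(Q) = 6.5 − (2.5)² = 0.25
Cov(P,Q) = -1.25 − (-0.5)(2.5) = 0
Var(P + Q) = (1)²·0.75 + (1)²·0.25 + 2·(1)·(1)·0 = 1

1.0000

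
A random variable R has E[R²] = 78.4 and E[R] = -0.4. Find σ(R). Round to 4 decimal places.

Var(R) = 78.4 − (-0.4)² = 78.24
σ(R) = √78.24 ≈ 8.8453

8.8453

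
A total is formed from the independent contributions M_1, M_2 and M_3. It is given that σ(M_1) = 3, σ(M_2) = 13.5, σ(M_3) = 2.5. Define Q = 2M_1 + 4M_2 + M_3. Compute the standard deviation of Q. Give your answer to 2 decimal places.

var(M_1) = 9, var(M_2) = 182.25, var(M_3) = 6.25
By independence, var(Q) = (2)²var(M_1) + (4)²var(M_2) + (1)²var(M_3)
= (2)²·9 + (4)²·182.25 + (1)²·6.25 = 2958.25
σ(Q) = √2958.25 ≈ 54.39

54.39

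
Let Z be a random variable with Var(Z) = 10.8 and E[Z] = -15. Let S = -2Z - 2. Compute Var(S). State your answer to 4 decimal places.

Var(-2Z - 2) = (-2)²·Var(Z) = 4·10.8 = 43.2

43.2000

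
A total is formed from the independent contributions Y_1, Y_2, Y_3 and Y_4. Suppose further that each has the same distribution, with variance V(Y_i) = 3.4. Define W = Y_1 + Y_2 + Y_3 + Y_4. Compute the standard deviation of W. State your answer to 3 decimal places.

By independence, V(W) = (1)²V(Y_1) + (1)²V(Y_2) + (1)²V(Y_3) + (1)²V(Y_4)
= (1)²·3.4 + (1)²·3.4 + (1)²·3.4 + (1)²·3.4 = 13.6
sd(W) = √13.6 ≈ 3.688

3.688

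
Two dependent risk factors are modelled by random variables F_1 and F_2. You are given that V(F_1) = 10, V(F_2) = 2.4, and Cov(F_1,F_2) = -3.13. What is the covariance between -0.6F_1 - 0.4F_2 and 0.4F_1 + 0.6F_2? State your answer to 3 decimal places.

-1.348

Cov(-0.6F_1 - 0.4F_2, 0.4F_1 + 0.6F_2) = (-0.6)(0.4)V(F_1) + (-0.4)(0.6)V(F_2) + [(-0.6)(0.6) + (-0.4)(0.4)]Cov(F_1,F_2)
= -0.24·10 + -0.24·2.4 + -0.52·-3.13 = -1.3484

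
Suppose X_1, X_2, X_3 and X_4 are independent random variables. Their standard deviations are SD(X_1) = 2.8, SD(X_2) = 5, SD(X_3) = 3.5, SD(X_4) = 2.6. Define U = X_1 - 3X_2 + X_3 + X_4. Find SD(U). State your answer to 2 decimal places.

15.87

var(X_1) = 7.84, var(X_2) = 25, var(X_3) = 12.25, var(X_4) = 6.76
By independence, var(U) = (1)²var(X_1) + (-3)²var(X_2) + (1)²var(X_3) + (1)²var(X_4)
= (1)²·7.84 + (-3)²·25 + (1)²·12.25 + (1)²·6.76 = 251.85
SD(U) = √251.85 ≈ 15.87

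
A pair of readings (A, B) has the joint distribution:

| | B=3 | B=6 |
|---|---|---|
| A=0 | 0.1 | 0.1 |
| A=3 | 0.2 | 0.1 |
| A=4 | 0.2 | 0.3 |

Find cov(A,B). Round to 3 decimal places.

E[A] = 2.9,  E[B] = 4.5
E[AB] = 13.2
cov(A,B) = E[AB] − E[A]E[B] = 13.2 − (2.9)(4.5) = 0.15

0.150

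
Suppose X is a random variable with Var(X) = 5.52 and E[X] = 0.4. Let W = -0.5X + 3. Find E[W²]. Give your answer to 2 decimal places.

9.22

E[-0.5X + 3] = -0.5·0.4 + 3 = 2.8
Var(-0.5X + 3) = (-0.5)²·5.52 = 1.38
E[W²] = Var(W) + (E[W])² = 1.38 + (2.8)² = 9.22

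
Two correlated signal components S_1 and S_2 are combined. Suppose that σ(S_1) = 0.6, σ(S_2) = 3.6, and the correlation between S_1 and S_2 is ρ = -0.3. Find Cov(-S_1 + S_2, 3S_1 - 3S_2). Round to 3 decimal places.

-43.848

V(S_1) = (0.6)² = 0.36;  V(S_2) = (3.6)² = 12.96
Cov(S_1,S_2) = ρ·σ(S_1)·σ(S_2) = -0.3·0.6·3.6 = -0.648
Cov(-S_1 + S_2, 3S_1 - 3S_2) = (-1)(3)V(S_1) + (1)(-3)V(S_2) + [(-1)(-3) + (1)(3)]Cov(S_1,S_2)
= -3·0.36 + -3·12.96 + 6·-0.648 = -43.848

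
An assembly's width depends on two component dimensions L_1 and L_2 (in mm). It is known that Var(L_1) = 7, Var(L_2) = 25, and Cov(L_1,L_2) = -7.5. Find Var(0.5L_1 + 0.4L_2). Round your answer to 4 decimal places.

2.7500

Var(0.5L_1 + 0.4L_2) = (0.5)²·Var(L_1) + (0.4)²·Var(L_2) + 2·(0.5)·(0.4)·Cov(L_1,L_2)
= 0.25·7 + 0.16·25 + 0.4·-7.5 = 2.75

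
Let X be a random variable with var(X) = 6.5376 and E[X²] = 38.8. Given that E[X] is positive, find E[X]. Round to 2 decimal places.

(E[X])² = E[X²] − var(X) = 38.8 − 6.5376 = 32.2624
E[X] = √32.2624 = 5.68

5.68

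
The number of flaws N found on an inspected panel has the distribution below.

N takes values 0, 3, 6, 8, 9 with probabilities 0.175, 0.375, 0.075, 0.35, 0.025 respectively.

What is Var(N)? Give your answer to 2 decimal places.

E[N] = (0)(0.175) + (3)(0.375) + (6)(0.075) + (8)(0.35) + (9)(0.025) = 4.6
E[N²] = (0)²(0.175) + (3)²(0.375) + (6)²(0.075) + (8)²(0.35) + (9)²(0.025) = 30.5
Var(N) = E[N²] − (E[N])² = 30.5 − (4.6)² = 9.34

9.34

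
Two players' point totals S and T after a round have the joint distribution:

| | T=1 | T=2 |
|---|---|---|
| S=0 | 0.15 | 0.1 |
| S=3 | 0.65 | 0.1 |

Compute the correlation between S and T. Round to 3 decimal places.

E[S] = 2.25,  E[T] = 1.2
E[ST] = 2.55
cov(S,T) = E[ST] − E[S]E[T] = 2.55 − (2.25)(1.2) = -0.15
V(S) = 1.6875,  V(T) = 0.16
ρ = -0.15 / √(1.6875·0.16) ≈ -0.289

-0.289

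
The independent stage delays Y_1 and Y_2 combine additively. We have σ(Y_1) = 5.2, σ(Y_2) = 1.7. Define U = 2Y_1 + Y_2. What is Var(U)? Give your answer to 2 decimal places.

111.05

Var(Y_1) = 27.04, Var(Y_2) = 2.89
By independence, Var(U) = (2)²Var(Y_1) + (1)²Var(Y_2)
= (2)²·27.04 + (1)²·2.89 = 111.05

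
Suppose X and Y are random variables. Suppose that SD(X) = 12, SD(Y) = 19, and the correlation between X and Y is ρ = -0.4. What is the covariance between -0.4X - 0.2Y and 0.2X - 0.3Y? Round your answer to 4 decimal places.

var(X) = (12)² = 144;  var(Y) = (19)² = 361
Cov(X,Y) = ρ·SD(X)·SD(Y) = -0.4·12·19 = -91.2
Cov(-0.4X - 0.2Y, 0.2X - 0.3Y) = (-0.4)(0.2)var(X) + (-0.2)(-0.3)var(Y) + [(-0.4)(-0.3) + (-0.2)(0.2)]Cov(X,Y)
= -0.08·144 + 0.06·361 + 0.08·-91.2 = 2.844

2.8440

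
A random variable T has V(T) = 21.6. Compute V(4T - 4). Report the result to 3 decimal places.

V(4T - 4) = (4)²·V(T) = 16·21.6 = 345.6

345.600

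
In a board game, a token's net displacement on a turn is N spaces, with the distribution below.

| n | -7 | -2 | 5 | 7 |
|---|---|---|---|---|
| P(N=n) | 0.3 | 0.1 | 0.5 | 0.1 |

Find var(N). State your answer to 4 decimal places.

31.6900

E[N] = (-7)(0.3) + (-2)(0.1) + (5)(0.5) + (7)(0.1) = 0.9
E[N²] = (-7)²(0.3) + (-2)²(0.1) + (5)²(0.5) + (7)²(0.1) = 32.5
var(N) = E[N²] − (E[N])² = 32.5 − (0.9)² = 31.69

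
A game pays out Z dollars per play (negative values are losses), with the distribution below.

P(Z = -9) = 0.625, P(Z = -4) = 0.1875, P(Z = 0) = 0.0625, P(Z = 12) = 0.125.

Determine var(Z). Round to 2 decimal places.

47.86

E[Z] = (-9)(0.625) + (-4)(0.1875) + (0)(0.0625) + (12)(0.125) = -4.875
E[Z²] = (-9)²(0.625) + (-4)²(0.1875) + (0)²(0.0625) + (12)²(0.125) = 71.625
var(Z) = E[Z²] − (E[Z])² = 71.625 − (-4.875)² = 47.859375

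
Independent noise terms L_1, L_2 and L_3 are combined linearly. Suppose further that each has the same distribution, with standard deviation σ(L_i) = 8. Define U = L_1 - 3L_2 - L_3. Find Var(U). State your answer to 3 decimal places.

704.000

Var(L_i) = (8)² = 64
By independence, Var(U) = (1)²Var(L_1) + (-3)²Var(L_2) + (-1)²Var(L_3)
= (1)²·64 + (-3)²·64 + (-1)²·64 = 704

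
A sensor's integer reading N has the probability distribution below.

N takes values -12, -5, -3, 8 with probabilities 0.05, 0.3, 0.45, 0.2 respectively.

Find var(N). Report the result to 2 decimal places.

28.13

E[N] = (-12)(0.05) + (-5)(0.3) + (-3)(0.45) + (8)(0.2) = -1.85
E[N²] = (-12)²(0.05) + (-5)²(0.3) + (-3)²(0.45) + (8)²(0.2) = 31.55
var(N) = E[N²] − (E[N])² = 31.55 − (-1.85)² = 28.1275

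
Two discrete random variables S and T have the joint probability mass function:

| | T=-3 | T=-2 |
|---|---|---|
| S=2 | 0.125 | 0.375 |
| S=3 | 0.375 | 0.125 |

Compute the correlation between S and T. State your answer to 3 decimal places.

-0.500

E[S] = 2.5,  E[T] = -2.5
E[ST] = -6.375
Cov(S,T) = E[ST] − E[S]E[T] = -6.375 − (2.5)(-2.5) = -0.125
Var(S) = 0.25,  Var(T) = 0.25
ρ = -0.125 / √(0.25·0.25) ≈ -0.500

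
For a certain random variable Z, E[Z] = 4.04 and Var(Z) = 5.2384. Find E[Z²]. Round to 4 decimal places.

21.5600

E[Z²] = Var(Z) + (E[Z])² = 5.2384 + (4.04)² = 21.56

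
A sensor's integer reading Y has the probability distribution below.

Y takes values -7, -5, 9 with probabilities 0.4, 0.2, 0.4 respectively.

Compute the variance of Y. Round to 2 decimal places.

56.96

E[Y] = (-7)(0.4) + (-5)(0.2) + (9)(0.4) = -0.2
E[Y²] = (-7)²(0.4) + (-5)²(0.2) + (9)²(0.4) = 57
Var(Y) = E[Y²] − (E[Y])² = 57 − (-0.2)² = 56.96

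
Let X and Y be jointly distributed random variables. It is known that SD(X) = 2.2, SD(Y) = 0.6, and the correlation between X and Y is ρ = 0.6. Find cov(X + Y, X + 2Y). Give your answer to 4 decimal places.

7.9360

Var(X) = (2.2)² = 4.84;  Var(Y) = (0.6)² = 0.36
cov(X,Y) = ρ·SD(X)·SD(Y) = 0.6·2.2·0.6 = 0.792
cov(X + Y, X + 2Y) = (1)(1)Var(X) + (1)(2)Var(Y) + [(1)(2) + (1)(1)]cov(X,Y)
= 1·4.84 + 2·0.36 + 3·0.792 = 7.936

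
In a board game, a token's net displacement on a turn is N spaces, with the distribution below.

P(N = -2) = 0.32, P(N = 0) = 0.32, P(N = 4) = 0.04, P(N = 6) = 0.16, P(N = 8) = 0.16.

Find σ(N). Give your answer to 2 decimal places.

3.85

E[N] = (-2)(0.32) + (0)(0.32) + (4)(0.04) + (6)(0.16) + (8)(0.16) = 1.76
E[N²] = (-2)²(0.32) + (0)²(0.32) + (4)²(0.04) + (6)²(0.16) + (8)²(0.16) = 17.92
Var(N) = E[N²] − (E[N])² = 17.92 − (1.76)² = 14.8224
σ(N) = √14.8224 ≈ 3.85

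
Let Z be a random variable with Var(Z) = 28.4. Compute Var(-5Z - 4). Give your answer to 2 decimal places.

710.00

Var(-5Z - 4) = (-5)²·Var(Z) = 25·28.4 = 710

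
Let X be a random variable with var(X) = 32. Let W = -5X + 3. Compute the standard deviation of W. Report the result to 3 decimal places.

var(-5X + 3) = (-5)²·32 = 800
sd(W) = √800 ≈ 28.284

28.284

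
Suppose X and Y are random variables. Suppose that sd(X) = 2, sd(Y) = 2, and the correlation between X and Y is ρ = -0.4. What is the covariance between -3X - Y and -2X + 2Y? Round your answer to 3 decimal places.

22.400

V(X) = (2)² = 4;  V(Y) = (2)² = 4
cov(X,Y) = ρ·sd(X)·sd(Y) = -0.4·2·2 = -1.6
cov(-3X - Y, -2X + 2Y) = (-3)(-2)V(X) + (-1)(2)V(Y) + [(-3)(2) + (-1)(-2)]cov(X,Y)
= 6·4 + -2·4 + -4·-1.6 = 22.4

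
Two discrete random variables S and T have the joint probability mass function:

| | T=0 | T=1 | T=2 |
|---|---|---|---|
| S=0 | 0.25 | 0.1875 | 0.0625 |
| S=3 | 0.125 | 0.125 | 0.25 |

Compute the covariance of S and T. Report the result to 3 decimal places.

0.469

E[S] = 1.5,  E[T] = 0.9375
E[ST] = 1.875
Cov(S,T) = E[ST] − E[S]E[T] = 1.875 − (1.5)(0.9375) = 0.46875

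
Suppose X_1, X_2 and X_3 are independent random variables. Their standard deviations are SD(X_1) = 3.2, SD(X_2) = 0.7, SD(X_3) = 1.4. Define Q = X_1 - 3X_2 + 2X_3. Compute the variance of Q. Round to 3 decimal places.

22.490

Var(X_1) = 10.24, Var(X_2) = 0.49, Var(X_3) = 1.96
By independence, Var(Q) = (1)²Var(X_1) + (-3)²Var(X_2) + (2)²Var(X_3)
= (1)²·10.24 + (-3)²·0.49 + (2)²·1.96 = 22.49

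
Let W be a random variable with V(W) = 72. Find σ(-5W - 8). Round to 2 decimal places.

42.43

V(-5W - 8) = (-5)²·72 = 1800
σ(-5W - 8) = √1800 ≈ 42.43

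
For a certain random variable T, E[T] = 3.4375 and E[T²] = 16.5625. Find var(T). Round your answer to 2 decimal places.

var(T) = 16.5625 − (3.4375)² = 4.74609375

4.75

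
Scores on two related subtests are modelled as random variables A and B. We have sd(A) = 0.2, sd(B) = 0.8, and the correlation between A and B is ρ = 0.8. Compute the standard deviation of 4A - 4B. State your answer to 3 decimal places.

V(A) = (0.2)² = 0.04;  V(B) = (0.8)² = 0.64
Cov(A,B) = ρ·sd(A)·sd(B) = 0.8·0.2·0.8 = 0.128
V(4A - 4B) = (4)²·V(A) + (-4)²·V(B) + 2·(4)·(-4)·Cov(A,B)
= 16·0.04 + 16·0.64 + -32·0.128 = 6.784
sd(4A - 4B) = √6.784 ≈ 2.605

2.605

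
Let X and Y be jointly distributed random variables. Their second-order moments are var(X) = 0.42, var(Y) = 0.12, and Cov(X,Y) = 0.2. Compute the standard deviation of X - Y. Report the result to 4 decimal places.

var(X - Y) = (1)²·var(X) + (-1)²·var(Y) + 2·(1)·(-1)·Cov(X,Y)
= 1·0.42 + 1·0.12 + -2·0.2 = 0.14
SD(X - Y) = √0.14 ≈ 0.3742

0.3742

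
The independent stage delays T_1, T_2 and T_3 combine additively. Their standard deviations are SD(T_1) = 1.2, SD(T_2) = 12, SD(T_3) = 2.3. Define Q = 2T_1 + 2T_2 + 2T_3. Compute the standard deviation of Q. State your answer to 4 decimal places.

Var(T_1) = 1.44, Var(T_2) = 144, Var(T_3) = 5.29
By independence, Var(Q) = (2)²Var(T_1) + (2)²Var(T_2) + (2)²Var(T_3)
= (2)²·1.44 + (2)²·144 + (2)²·5.29 = 602.92
SD(Q) = √602.92 ≈ 24.5544

24.5544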